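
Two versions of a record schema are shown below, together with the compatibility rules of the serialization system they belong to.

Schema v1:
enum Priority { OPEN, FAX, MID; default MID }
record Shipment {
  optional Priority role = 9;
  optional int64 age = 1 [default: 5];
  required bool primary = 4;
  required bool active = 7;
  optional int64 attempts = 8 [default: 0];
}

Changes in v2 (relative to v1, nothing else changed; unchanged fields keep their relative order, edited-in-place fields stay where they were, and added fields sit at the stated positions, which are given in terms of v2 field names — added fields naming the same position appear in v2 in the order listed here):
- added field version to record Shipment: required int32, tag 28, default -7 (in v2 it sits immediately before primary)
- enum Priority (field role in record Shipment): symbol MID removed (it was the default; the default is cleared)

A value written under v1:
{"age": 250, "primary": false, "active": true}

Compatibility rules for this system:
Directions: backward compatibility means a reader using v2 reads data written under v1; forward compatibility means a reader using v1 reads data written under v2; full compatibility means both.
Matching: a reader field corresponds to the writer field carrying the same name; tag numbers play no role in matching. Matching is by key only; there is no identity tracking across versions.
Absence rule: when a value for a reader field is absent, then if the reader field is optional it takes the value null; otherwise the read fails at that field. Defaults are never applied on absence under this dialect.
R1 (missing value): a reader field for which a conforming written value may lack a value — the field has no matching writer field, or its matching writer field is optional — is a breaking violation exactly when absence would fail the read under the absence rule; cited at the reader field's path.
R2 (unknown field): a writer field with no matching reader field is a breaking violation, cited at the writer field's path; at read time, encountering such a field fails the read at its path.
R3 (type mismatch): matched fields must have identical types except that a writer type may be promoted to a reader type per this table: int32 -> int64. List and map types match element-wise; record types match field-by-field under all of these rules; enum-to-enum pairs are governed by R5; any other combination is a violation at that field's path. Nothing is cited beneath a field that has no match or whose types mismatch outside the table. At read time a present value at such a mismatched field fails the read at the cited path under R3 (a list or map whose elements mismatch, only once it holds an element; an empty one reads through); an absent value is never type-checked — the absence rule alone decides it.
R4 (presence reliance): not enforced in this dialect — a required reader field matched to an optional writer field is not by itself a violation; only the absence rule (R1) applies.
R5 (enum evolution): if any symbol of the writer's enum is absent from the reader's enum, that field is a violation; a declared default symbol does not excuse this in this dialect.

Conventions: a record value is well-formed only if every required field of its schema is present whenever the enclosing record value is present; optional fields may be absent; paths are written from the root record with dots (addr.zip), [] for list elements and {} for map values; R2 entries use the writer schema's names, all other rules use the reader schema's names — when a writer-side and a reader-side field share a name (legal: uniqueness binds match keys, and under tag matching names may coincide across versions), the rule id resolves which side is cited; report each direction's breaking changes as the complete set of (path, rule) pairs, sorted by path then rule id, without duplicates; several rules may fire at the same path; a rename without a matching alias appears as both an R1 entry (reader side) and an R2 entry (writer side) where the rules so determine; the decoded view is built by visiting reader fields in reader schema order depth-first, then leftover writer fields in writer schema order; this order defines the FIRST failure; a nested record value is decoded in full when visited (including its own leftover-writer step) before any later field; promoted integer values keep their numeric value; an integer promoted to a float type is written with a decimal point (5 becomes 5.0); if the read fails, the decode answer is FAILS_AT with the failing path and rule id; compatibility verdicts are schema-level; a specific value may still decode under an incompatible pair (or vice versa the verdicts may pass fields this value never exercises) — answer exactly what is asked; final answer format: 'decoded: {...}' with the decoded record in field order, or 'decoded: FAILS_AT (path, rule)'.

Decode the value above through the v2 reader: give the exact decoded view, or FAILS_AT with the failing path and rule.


in Shipment below, arrows point writer -> reader
decode (reader v2):
  role := null (not supplied -> null)
  age := 250
  read fails at version under R1 (no fill)
  => FAILS_AT (version, R1)
checking off the Shipment differences that do not matter here:
  enum Priority (field role in record Shipment): symbol MID removed (it was the default; the default is cleared) -> matters for Shipment compatibility verdicts, not for this value's decode

decoded: FAILS_AT (version, R1)


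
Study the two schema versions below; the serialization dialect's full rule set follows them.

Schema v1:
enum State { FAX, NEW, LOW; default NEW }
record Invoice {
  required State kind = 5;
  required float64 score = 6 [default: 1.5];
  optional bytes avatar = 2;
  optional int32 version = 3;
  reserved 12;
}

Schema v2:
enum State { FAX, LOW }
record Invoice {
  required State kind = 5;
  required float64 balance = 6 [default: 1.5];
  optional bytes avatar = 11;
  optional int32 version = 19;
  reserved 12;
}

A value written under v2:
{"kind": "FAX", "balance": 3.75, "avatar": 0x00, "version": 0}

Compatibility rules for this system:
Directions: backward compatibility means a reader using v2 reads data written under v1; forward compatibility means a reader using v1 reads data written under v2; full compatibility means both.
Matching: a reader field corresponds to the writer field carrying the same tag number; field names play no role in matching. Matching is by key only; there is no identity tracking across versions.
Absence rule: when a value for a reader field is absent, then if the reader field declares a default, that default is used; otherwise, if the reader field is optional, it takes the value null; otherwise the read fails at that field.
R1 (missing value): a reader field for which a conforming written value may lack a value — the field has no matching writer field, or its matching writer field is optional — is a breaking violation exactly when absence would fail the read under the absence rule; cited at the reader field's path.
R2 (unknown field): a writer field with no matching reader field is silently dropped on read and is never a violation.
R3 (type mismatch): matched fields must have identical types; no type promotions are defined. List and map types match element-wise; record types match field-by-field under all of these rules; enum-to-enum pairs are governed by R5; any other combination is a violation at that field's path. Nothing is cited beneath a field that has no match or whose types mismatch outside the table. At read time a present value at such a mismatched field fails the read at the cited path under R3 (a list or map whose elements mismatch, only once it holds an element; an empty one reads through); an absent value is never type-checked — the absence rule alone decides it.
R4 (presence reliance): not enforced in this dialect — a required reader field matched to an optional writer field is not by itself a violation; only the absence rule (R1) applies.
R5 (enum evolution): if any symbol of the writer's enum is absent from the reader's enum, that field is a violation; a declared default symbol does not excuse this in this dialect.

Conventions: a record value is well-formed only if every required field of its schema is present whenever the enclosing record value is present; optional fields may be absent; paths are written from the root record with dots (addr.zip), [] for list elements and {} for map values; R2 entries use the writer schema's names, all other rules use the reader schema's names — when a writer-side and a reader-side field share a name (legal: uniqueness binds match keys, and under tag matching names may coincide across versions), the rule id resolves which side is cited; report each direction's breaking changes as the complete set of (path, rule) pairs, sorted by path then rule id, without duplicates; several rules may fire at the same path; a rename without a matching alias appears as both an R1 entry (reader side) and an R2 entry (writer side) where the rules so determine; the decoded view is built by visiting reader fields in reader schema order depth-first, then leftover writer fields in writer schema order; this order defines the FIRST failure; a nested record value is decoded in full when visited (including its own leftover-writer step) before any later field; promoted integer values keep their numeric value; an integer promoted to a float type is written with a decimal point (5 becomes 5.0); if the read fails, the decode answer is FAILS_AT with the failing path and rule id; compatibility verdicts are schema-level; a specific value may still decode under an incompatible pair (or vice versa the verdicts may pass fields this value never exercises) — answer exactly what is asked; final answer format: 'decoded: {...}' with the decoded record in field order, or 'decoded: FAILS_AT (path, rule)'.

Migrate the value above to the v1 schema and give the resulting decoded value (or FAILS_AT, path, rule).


each type pair in Invoice: writer, then reader
decoding the Invoice value with the v1 reader:
  kind := "FAX"
  score := 3.75 (from writer balance)
  avatar := null (missing; optional => null)
  version := null (missing; optional => null)
  writer avatar: no reader field; dropped
  writer version: no reader field; dropped
  => decoded: {"kind": "FAX", "score": 3.75, "avatar": null, "version": null}
ruling out the remaining Invoice differences:
  enum State (field kind in record Invoice): symbol NEW removed (it was the default; the default is cleared) -> shifts the Invoice verdicts, not this decode
  renamed field score to balance in record Invoice -> no rule fires on it and the decoded Invoice view is identical with or without it

decoded: {"kind": "FAX", "score": 3.75, "avatar": null, "version": null}


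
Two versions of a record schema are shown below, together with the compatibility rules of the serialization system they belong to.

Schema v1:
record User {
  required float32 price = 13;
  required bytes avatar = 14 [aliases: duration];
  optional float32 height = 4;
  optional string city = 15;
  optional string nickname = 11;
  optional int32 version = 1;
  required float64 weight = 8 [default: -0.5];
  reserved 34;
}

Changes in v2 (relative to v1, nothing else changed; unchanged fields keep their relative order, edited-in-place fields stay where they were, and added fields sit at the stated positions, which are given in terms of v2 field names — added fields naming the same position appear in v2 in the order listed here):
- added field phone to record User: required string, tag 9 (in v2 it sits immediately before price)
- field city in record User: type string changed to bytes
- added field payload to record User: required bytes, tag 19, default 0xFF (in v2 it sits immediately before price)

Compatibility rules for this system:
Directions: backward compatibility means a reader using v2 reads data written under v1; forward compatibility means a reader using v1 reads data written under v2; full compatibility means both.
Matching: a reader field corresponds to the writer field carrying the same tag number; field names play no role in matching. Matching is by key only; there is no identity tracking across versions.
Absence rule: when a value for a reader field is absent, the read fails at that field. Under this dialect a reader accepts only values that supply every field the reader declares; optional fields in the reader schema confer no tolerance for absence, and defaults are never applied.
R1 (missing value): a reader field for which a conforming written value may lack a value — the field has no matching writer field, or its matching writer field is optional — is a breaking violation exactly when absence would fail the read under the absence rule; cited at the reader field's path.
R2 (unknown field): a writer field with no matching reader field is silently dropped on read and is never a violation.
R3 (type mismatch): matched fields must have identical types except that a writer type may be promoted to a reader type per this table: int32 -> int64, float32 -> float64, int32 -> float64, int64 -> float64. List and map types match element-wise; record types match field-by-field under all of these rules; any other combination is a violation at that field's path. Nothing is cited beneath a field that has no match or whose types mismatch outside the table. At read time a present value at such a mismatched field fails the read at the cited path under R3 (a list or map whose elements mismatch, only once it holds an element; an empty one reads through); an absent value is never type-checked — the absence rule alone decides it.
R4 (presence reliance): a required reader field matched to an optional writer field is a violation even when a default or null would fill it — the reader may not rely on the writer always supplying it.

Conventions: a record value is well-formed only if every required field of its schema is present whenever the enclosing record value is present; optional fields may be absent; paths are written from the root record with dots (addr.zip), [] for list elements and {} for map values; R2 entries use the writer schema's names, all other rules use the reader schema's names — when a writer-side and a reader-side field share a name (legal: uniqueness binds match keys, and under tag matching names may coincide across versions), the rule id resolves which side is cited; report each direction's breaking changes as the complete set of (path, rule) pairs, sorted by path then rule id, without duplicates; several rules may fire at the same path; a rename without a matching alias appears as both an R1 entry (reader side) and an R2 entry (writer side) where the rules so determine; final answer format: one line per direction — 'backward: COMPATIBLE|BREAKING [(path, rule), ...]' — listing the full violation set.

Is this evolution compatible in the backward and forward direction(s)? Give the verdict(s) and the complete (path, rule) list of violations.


the writer's type comes first in each User pair
backward analysis of User with v2 as reader and v1 as writer:
  phone: no writer match
  payload: no writer match
  price <- price (float32 -> float32, writer required)
  avatar <- avatar (bytes -> bytes, writer required)
  height <- height (float32 -> float32, writer optional)
  city <- city (string -> bytes, writer optional)
  nickname <- nickname (string -> string, writer optional)
  version <- version (int32 -> int32, writer optional)
  weight <- weight (float64 -> float64, writer required)
  rule R1 violated at city
  rule R3 violated at city
  rule R1 violated at height
  rule R1 violated at nickname
  rule R1 violated at payload
  rule R1 violated at phone
  rule R1 violated at version
  => 7 violation(s): backward is BREAKING for User
forward analysis of User with v1 as reader and v2 as writer:
  price <- price (float32 -> float32, writer required)
  avatar <- avatar (bytes -> bytes, writer required)
  height <- height (float32 -> float32, writer optional)
  city <- city (bytes -> string, writer optional)
  nickname <- nickname (string -> string, writer optional)
  version <- version (int32 -> int32, writer optional)
  weight <- weight (float64 -> float64, writer required)
  leftover writer field: phone
  leftover writer field: payload
  rule R1 violated at city
  rule R3 violated at city
  rule R1 violated at height
  rule R1 violated at nickname
  rule R1 violated at version
  => 5 violation(s): forward is BREAKING for User

backward: BREAKING [(city, R1), (city, R3), (height, R1), (nickname, R1), (payload, R1), (phone, R1), (version, R1)]; forward: BREAKING [(city, R1), (city, R3), (height, R1), (nickname, R1), (version, R1)]


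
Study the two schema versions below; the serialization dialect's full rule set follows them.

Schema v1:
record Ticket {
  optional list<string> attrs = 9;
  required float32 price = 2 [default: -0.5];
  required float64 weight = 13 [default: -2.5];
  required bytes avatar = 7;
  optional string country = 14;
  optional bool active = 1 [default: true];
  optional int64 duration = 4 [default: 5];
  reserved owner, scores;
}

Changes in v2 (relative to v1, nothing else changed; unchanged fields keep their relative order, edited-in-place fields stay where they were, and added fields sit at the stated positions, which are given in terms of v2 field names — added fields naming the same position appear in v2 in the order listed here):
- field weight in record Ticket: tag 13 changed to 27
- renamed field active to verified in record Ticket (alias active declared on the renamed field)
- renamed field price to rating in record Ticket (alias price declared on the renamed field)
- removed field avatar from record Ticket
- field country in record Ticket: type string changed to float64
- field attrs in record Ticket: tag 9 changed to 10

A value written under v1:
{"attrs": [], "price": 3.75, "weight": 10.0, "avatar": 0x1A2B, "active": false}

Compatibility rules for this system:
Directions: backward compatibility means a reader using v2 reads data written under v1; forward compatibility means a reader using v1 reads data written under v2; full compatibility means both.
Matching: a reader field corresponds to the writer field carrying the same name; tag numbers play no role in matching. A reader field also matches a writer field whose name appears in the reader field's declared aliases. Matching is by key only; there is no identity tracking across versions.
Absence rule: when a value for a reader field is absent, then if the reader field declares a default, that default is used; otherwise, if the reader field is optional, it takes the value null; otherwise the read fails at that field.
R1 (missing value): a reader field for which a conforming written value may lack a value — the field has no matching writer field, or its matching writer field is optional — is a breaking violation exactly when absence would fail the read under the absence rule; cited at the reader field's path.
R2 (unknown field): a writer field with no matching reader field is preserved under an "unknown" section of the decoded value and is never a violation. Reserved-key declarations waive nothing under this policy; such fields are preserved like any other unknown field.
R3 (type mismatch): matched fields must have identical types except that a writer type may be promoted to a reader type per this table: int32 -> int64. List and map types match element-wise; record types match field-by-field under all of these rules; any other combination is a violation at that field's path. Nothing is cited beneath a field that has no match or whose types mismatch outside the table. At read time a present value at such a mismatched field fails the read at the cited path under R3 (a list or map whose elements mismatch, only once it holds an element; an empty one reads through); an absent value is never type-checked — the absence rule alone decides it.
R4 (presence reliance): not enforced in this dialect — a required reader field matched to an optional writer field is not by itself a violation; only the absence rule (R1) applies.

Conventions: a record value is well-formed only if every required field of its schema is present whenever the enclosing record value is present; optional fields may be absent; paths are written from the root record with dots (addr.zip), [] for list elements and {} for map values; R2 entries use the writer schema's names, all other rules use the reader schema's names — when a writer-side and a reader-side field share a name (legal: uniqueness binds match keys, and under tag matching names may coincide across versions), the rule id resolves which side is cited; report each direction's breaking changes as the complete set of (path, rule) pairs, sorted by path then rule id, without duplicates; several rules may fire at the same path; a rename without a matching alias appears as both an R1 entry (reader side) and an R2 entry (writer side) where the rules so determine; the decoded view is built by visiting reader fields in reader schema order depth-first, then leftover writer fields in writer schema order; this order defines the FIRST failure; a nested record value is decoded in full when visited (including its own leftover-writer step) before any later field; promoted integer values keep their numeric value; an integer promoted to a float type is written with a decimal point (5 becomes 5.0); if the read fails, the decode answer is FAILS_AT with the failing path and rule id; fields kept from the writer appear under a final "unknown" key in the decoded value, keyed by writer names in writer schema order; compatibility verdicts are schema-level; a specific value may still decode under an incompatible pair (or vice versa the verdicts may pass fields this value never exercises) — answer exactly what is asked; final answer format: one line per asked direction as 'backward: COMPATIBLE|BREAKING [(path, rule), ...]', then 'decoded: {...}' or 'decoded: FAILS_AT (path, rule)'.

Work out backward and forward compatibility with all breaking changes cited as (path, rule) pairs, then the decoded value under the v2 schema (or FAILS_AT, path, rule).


backward: BREAKING [(country, R3)]; forward: BREAKING [(avatar, R1), (country, R3)]; decoded: {"attrs": [], "rating": 3.75, "weight": 10.0, "country": null, "verified": false, "duration": 5, "unknown": {"avatar": 0x1A2B}}

in Ticket below, arrows point writer -> reader
checking backward for Ticket: reader v2 against writer v1:
  list<string> -> list<string>, writer optional: attrs aligns to attrs
  float32 -> float32, writer required: rating aligns to price
  float64 -> float64, writer required: weight aligns to weight
  string -> float64, writer optional: country aligns to country
  bool -> bool, writer optional: verified aligns to active
  int64 -> int64, writer optional: duration aligns to duration
  leftover writer field: avatar
  breaking: (country, R3)
  => backward: BREAKING (1)
checking forward for Ticket: reader v1 against writer v2:
  list<string> -> list<string>, writer optional: attrs aligns to attrs
  price: no writer-side match
  float64 -> float64, writer required: weight aligns to weight
  avatar: no writer-side match
  float64 -> string, writer optional: country aligns to country
  active: no writer-side match
  int64 -> int64, writer optional: duration aligns to duration
  leftover writer field: rating
  leftover writer field: verified
  breaking: (avatar, R1)
  breaking: (country, R3)
  => forward: BREAKING (2)
migrating the Ticket value to v2:
  attrs := []
  rating := 3.75 (from writer price)
  weight := 10.0
  country := null (not supplied -> null)
  verified := false (from writer active)
  duration := 5 (no value, default fills)
  writer avatar: kept under "unknown"
  => decoded: {"attrs": [], "rating": 3.75, "weight": 10.0, "country": null, "verified": false, "duration": 5, "unknown": {"avatar": 0x1A2B}}


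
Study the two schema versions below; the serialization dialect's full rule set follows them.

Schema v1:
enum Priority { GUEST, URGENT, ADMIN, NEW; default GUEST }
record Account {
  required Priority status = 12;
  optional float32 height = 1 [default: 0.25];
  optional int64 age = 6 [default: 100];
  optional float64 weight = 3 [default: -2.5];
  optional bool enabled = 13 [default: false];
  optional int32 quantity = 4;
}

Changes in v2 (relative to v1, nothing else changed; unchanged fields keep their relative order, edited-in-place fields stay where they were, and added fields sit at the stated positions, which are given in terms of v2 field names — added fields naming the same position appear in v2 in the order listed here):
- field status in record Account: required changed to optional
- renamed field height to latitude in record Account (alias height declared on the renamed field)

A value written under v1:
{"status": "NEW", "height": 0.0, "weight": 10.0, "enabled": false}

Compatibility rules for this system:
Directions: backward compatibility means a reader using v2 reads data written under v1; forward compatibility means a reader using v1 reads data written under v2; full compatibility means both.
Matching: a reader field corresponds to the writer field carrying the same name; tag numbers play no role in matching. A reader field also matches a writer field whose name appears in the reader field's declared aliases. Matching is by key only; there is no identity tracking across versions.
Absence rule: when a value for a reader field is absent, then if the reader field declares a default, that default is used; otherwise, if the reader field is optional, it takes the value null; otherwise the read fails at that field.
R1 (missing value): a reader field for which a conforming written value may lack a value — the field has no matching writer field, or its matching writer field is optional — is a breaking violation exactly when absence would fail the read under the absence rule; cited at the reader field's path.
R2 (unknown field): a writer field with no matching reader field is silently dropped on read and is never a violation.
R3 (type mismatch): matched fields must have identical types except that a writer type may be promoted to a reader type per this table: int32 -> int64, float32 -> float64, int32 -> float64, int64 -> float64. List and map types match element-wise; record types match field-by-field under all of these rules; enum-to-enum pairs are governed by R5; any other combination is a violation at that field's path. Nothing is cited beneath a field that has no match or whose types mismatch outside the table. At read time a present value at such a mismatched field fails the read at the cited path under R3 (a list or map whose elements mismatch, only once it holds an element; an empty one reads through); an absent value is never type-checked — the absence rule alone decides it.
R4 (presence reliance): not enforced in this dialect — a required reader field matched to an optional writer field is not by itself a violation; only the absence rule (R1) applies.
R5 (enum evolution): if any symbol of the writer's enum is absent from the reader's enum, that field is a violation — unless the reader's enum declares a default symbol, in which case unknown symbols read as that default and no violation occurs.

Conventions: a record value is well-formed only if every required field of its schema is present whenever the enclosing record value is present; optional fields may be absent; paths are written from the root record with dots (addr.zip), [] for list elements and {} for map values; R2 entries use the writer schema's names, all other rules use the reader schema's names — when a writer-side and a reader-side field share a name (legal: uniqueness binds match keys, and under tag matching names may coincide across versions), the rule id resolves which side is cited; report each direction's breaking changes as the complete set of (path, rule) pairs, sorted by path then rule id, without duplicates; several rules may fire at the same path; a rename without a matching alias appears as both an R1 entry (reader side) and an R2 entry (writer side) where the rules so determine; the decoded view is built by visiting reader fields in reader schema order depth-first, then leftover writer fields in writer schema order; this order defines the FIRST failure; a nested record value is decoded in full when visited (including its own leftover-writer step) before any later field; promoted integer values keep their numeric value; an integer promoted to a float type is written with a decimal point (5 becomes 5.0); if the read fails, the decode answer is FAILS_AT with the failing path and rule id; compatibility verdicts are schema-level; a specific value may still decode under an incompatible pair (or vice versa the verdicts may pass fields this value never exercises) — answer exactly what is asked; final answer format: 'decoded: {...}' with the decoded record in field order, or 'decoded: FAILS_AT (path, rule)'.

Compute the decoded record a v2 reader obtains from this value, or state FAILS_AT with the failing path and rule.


decoded: {"status": "NEW", "latitude": 0.0, "age": 100, "weight": 10.0, "enabled": false, "quantity": null}

each type pair in Account: writer, then reader
migrating the Account value to v2:
  status := "NEW"
  latitude := 0.0 (from writer height)
  age := 100 (absent -> default)
  weight := 10.0
  enabled := false
  quantity := null (absent, optional -> null)
  => decoded: {"status": "NEW", "latitude": 0.0, "age": 100, "weight": 10.0, "enabled": false, "quantity": null}
remaining Account differences; none change what is asked:
  field status in record Account: required changed to optional -> shifts the Account verdicts, not this decode


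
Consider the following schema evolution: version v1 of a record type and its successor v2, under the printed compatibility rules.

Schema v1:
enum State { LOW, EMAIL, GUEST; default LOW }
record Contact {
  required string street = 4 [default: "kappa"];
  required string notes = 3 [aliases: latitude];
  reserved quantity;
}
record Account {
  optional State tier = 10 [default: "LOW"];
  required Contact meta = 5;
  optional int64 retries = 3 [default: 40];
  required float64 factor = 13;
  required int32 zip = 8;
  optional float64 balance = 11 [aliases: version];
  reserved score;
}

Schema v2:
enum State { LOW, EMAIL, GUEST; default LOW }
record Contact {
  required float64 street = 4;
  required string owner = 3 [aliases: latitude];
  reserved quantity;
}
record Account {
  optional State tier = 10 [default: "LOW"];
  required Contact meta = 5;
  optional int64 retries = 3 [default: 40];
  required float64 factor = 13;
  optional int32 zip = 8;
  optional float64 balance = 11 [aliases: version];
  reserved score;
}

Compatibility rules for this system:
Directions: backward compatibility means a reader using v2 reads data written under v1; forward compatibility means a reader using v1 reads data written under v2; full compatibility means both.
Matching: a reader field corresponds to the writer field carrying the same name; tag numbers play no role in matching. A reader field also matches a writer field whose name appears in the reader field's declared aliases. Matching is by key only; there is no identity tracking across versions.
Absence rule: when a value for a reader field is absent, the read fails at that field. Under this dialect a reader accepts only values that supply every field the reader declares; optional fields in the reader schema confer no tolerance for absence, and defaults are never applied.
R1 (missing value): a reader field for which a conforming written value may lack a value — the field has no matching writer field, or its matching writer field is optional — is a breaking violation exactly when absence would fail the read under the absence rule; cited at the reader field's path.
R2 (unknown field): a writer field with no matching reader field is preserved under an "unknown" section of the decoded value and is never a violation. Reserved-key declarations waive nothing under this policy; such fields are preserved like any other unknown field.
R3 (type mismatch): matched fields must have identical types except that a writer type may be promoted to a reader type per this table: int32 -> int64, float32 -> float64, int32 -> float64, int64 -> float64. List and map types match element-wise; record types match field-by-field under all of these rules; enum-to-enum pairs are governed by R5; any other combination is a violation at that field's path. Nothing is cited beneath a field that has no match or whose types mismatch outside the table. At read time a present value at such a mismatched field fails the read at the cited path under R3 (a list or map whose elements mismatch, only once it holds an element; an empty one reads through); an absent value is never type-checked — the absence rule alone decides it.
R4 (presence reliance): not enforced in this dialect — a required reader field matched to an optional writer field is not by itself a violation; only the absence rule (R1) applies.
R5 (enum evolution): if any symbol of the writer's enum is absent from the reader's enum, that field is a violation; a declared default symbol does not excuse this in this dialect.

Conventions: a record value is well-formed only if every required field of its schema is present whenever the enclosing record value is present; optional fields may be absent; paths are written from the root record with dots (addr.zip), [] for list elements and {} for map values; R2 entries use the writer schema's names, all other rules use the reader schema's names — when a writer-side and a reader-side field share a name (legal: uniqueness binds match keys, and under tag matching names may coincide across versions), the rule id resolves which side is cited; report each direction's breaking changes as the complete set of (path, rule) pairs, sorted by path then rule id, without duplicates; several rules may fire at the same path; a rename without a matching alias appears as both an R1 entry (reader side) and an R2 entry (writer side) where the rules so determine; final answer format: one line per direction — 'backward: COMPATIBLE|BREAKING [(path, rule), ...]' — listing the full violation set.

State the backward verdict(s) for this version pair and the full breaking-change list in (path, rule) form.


in Account below, arrows point writer -> reader
backward for Account (reader v2, writer v1):
  tier <- tier (State -> State, writer optional)
  meta <- meta (Contact -> Contact, writer required)
  retries <- retries (int64 -> int64, writer optional)
  factor <- factor (float64 -> float64, writer required)
  zip <- zip (int32 -> int32, writer required)
  balance <- balance (float64 -> float64, writer optional)
  meta.street <- meta.street (string -> float64, writer required)
  meta.owner: no writer-side match
  meta.notes (writer side), unknown to reader
  rule R1 violated at balance
  rule R1 violated at meta.owner
  rule R3 violated at meta.street
  rule R1 violated at retries
  rule R1 violated at tier
  backward on Account therefore BREAKING (5)
the rest of the Account diff is inert for this question:
  field zip in record Account: required changed to optional -> affects forward compatibility only, which is not asked

backward: BREAKING [(balance, R1), (meta.owner, R1), (meta.street, R3), (retries, R1), (tier, R1)]


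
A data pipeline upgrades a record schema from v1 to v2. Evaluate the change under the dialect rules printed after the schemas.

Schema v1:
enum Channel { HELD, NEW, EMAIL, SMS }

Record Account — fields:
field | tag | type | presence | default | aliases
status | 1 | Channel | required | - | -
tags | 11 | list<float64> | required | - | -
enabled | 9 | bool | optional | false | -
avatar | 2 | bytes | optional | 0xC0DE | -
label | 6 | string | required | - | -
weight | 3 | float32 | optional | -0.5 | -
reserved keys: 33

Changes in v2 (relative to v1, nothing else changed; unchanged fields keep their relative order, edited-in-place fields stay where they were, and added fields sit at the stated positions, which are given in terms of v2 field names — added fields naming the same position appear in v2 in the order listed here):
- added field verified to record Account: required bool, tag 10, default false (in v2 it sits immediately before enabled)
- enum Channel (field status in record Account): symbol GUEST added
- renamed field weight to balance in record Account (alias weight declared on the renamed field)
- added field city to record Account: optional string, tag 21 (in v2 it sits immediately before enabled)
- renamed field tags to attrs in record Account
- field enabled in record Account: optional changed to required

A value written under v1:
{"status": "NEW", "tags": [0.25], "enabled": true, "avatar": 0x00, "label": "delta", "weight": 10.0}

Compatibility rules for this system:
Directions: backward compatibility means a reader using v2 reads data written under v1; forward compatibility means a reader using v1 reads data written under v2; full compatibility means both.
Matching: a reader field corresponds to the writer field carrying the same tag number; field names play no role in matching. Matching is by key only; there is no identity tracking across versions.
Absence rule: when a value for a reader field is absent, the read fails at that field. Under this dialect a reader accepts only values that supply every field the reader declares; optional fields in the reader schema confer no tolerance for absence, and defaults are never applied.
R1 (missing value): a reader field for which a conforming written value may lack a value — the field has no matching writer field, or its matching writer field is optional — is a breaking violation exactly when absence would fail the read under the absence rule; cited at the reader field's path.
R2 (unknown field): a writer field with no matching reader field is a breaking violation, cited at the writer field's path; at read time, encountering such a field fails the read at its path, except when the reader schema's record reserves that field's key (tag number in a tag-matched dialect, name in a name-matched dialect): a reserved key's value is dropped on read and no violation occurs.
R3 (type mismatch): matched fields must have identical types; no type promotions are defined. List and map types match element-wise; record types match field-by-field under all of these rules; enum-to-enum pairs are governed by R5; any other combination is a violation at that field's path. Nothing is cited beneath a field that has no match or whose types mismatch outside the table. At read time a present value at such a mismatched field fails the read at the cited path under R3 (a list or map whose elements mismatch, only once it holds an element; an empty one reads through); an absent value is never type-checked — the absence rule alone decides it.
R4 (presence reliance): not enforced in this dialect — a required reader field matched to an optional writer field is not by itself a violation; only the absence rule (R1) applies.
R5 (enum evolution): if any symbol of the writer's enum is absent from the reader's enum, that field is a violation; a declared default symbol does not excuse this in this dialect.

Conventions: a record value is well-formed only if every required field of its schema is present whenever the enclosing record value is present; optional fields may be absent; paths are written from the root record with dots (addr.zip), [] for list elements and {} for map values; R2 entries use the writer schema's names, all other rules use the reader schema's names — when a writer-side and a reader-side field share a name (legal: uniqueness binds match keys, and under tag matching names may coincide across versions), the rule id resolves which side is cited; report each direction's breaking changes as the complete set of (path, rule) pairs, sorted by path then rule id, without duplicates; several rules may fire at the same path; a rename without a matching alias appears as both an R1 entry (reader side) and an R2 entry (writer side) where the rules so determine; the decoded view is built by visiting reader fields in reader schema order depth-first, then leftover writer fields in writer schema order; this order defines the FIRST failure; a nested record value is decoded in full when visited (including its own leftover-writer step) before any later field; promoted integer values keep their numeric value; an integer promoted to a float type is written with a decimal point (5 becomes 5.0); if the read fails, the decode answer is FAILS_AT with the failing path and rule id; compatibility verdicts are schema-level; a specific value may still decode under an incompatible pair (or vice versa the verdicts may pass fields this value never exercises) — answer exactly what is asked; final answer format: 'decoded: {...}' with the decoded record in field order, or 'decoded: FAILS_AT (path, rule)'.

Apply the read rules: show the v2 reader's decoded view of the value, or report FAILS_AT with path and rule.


the writer's type comes first in each Account pair
migrating the Account value to v2:
  status := "NEW"
  attrs := [0.25] (from writer tags)
  read fails at verified under R1 (no fill)
  => FAILS_AT (verified, R1)
diffs on Account not affecting the asked answer:
  added field city to record Account: optional string, tag 21 (in v2 it sits immediately before enabled) -> matters for Account compatibility verdicts, not for this value's decode
  enum Channel (field status in record Account): symbol GUEST added -> matters for Account compatibility verdicts, not for this value's decode
  renamed field weight to balance in record Account (alias weight declared on the renamed field) -> matters for Account compatibility verdicts, not for this value's decode
  renamed field tags to attrs in record Account -> no rule fires on it and the decoded Account view is identical with or without it
  field enabled in record Account: optional changed to required -> matters for Account compatibility verdicts, not for this value's decode

decoded: FAILS_AT (verified, R1)
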